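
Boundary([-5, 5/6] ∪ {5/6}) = {-5, 5/6}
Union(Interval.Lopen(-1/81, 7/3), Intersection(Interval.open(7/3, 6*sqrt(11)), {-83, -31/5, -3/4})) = Interval.Lopen(-1/81, 7/3)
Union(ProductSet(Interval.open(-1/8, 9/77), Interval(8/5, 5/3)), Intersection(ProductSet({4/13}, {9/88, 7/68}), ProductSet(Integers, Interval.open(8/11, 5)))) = ProductSet(Interval.open(-1/8, 9/77), Interval(8/5, 5/3))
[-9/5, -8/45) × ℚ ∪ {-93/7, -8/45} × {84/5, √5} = ([-9/5, -8/45) × ℚ) ∪ ({-93/7, -8/45} × {84/5, √5})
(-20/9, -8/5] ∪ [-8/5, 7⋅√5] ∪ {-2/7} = (-20/9, 7⋅√5]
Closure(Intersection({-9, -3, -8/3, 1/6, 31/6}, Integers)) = {-9, -3}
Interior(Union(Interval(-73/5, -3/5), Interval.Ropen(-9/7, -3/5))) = Interval.open(-73/5, -3/5)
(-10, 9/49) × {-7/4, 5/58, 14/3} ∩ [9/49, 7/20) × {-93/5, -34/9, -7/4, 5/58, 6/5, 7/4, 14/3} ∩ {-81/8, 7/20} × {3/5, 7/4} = ∅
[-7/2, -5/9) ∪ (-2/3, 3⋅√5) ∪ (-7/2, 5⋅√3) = [-7/2, 5⋅√3)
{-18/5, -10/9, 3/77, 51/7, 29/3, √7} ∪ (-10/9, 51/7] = {-18/5, 29/3} ∪ [-10/9, 51/7]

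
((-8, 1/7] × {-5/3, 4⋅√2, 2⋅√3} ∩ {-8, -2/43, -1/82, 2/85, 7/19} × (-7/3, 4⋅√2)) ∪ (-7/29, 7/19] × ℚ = ((-7/29, 7/19] × ℚ) ∪ ({-2/43, -1/82, 2/85} × {-5/3, 2⋅√3})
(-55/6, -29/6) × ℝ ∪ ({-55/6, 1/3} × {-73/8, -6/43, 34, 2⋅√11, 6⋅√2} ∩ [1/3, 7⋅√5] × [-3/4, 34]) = ((-55/6, -29/6) × ℝ) ∪ ({1/3} × {-6/43, 34, 2⋅√11, 6⋅√2})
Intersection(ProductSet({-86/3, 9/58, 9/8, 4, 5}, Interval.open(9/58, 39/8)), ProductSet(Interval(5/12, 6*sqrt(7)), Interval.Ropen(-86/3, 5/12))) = ProductSet({9/8, 4, 5}, Interval.open(9/58, 5/12))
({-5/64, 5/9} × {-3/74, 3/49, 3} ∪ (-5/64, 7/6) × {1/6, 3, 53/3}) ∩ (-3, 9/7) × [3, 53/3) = [-5/64, 7/6) × {3}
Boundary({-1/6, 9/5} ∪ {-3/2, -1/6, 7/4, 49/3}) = {-3/2, -1/6, 7/4, 9/5, 49/3}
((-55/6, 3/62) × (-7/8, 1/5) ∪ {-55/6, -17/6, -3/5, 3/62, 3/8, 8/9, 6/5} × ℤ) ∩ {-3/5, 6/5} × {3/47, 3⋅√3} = {-3/5} × {3/47}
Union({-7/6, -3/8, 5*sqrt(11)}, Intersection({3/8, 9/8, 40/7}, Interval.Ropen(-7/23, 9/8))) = {-7/6, -3/8, 3/8, 5*sqrt(11)}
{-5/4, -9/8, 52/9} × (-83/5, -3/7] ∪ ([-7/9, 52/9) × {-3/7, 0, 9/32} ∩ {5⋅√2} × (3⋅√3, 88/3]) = {-5/4, -9/8, 52/9} × (-83/5, -3/7]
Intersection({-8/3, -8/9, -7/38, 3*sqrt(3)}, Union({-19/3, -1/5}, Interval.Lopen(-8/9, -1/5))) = EmptySet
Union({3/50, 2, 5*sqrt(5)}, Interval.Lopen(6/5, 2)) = Union({3/50, 5*sqrt(5)}, Interval.Lopen(6/5, 2))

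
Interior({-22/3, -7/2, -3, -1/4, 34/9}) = ∅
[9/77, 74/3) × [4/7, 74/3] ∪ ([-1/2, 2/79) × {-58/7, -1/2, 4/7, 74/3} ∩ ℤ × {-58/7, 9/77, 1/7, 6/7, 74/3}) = ({0} × {-58/7, 74/3}) ∪ ([9/77, 74/3) × [4/7, 74/3])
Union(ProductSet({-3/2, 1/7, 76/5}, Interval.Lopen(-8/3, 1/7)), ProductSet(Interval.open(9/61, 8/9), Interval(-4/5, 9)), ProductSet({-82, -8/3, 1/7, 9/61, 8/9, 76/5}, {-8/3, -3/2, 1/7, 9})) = Union(ProductSet({-3/2, 1/7, 76/5}, Interval.Lopen(-8/3, 1/7)), ProductSet({-82, -8/3, 1/7, 9/61, 8/9, 76/5}, {-8/3, -3/2, 1/7, 9}), ProductSet(Interval.open(9/61, 8/9), Interval(-4/5, 9)))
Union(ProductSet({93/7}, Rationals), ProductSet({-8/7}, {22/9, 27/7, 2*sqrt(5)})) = Union(ProductSet({-8/7}, {22/9, 27/7, 2*sqrt(5)}), ProductSet({93/7}, Rationals))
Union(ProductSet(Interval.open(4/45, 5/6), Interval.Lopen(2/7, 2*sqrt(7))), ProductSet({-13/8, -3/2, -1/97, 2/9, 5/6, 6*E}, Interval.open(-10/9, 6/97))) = Union(ProductSet({-13/8, -3/2, -1/97, 2/9, 5/6, 6*E}, Interval.open(-10/9, 6/97)), ProductSet(Interval.open(4/45, 5/6), Interval.Lopen(2/7, 2*sqrt(7))))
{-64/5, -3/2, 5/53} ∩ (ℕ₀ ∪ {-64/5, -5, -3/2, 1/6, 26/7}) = {-64/5, -3/2}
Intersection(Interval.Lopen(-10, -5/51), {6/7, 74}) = EmptySet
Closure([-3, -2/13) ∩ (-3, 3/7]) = [-3, -2/13]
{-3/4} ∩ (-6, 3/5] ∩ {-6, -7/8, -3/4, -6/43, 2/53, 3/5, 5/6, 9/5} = {-3/4}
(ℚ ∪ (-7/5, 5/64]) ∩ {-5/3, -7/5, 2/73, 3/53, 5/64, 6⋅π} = {-5/3, -7/5, 2/73, 3/53, 5/64}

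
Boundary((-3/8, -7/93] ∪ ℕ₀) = {-3/8, -7/93} ∪ (ℕ₀ \ (-3/8, -7/93))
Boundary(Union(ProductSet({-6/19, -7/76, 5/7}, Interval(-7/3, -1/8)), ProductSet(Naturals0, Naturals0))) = Union(ProductSet({-6/19, -7/76, 5/7}, Interval(-7/3, -1/8)), ProductSet(Naturals0, Naturals0))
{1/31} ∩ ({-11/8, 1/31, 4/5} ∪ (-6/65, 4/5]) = {1/31}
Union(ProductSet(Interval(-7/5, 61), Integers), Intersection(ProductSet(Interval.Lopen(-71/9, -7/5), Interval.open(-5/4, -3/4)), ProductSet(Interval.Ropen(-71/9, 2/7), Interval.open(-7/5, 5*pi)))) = Union(ProductSet(Interval.Lopen(-71/9, -7/5), Interval.open(-5/4, -3/4)), ProductSet(Interval(-7/5, 61), Integers))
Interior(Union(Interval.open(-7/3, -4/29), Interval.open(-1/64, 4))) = Union(Interval.open(-7/3, -4/29), Interval.open(-1/64, 4))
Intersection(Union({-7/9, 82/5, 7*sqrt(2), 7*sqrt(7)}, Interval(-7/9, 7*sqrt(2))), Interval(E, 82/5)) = Union({82/5}, Interval(E, 7*sqrt(2)))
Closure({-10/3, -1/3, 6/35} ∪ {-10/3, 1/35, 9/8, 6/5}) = {-10/3, -1/3, 1/35, 6/35, 9/8, 6/5}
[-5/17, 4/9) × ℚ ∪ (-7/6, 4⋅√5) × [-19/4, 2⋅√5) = ([-5/17, 4/9) × ℚ) ∪ ((-7/6, 4⋅√5) × [-19/4, 2⋅√5))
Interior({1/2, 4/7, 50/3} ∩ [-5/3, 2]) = ∅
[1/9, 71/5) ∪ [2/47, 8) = [2/47, 71/5)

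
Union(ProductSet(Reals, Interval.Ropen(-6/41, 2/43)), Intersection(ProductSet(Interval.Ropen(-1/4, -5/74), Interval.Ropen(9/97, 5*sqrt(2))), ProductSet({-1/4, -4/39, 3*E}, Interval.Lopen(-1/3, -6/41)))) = ProductSet(Reals, Interval.Ropen(-6/41, 2/43))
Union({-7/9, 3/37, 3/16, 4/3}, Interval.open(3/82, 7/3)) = Union({-7/9}, Interval.open(3/82, 7/3))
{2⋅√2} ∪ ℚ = ℚ ∪ {2⋅√2}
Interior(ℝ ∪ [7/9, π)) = (-∞, ∞)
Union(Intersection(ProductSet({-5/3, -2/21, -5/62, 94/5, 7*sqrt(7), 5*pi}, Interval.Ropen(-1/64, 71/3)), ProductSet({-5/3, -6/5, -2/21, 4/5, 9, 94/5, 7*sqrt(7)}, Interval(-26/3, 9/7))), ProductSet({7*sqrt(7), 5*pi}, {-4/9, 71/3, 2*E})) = Union(ProductSet({7*sqrt(7), 5*pi}, {-4/9, 71/3, 2*E}), ProductSet({-5/3, -2/21, 94/5, 7*sqrt(7)}, Interval(-1/64, 9/7)))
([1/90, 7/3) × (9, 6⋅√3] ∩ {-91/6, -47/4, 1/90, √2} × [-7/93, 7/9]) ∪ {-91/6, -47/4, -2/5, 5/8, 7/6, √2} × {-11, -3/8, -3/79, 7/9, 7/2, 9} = {-91/6, -47/4, -2/5, 5/8, 7/6, √2} × {-11, -3/8, -3/79, 7/9, 7/2, 9}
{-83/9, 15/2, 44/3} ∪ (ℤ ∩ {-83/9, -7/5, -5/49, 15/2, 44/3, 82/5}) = {-83/9, 15/2, 44/3}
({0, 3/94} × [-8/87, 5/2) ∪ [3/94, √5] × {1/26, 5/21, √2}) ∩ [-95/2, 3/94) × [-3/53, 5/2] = {0} × [-3/53, 5/2)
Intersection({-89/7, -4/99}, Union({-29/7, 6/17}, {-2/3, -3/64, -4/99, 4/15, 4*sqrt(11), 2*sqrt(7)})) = {-4/99}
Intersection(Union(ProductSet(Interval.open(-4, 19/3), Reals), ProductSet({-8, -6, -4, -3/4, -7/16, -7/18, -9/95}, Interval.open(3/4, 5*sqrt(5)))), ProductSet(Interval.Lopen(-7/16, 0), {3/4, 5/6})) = ProductSet(Interval.Lopen(-7/16, 0), {3/4, 5/6})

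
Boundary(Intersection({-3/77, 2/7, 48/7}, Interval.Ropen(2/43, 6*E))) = {2/7, 48/7}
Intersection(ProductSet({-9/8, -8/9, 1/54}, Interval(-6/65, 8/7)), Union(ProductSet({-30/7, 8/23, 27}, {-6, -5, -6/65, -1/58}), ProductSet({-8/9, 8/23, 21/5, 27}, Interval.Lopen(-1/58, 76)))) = ProductSet({-8/9}, Interval.Lopen(-1/58, 8/7))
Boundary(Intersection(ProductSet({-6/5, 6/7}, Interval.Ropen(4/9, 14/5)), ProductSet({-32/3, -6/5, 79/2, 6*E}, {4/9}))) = ProductSet({-6/5}, {4/9})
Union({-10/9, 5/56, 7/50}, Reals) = Reals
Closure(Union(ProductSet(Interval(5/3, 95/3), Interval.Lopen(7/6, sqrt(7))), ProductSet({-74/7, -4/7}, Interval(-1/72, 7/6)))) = Union(ProductSet({-74/7, -4/7}, Interval(-1/72, 7/6)), ProductSet(Interval(5/3, 95/3), Interval(7/6, sqrt(7))))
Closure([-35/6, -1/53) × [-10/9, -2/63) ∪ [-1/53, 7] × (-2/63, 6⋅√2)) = ({-35/6, -1/53} × [-10/9, -2/63]) ∪ ([-35/6, -1/53] × {-10/9, -2/63}) ∪ ([-35/6, -1/53) × [-10/9, -2/63)) ∪ ([-1/53, 7] × [-2/63, 6⋅√2])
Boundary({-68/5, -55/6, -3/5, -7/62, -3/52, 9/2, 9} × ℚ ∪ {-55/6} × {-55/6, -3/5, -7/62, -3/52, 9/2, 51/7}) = {-68/5, -55/6, -3/5, -7/62, -3/52, 9/2, 9} × ℝ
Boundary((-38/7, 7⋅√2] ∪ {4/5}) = {-38/7, 7⋅√2}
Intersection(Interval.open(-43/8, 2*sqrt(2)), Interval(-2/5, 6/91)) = Interval(-2/5, 6/91)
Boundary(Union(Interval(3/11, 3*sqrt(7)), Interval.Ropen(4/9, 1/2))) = {3/11, 3*sqrt(7)}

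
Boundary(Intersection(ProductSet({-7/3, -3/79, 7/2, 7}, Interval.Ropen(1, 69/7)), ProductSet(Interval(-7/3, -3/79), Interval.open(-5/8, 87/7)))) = ProductSet({-7/3, -3/79}, Interval(1, 69/7))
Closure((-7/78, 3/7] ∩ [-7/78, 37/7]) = [-7/78, 3/7]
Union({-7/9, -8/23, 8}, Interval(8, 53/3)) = Union({-7/9, -8/23}, Interval(8, 53/3))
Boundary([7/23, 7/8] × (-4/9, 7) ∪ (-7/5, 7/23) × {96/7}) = ([-7/5, 7/23] × {96/7}) ∪ ({7/23, 7/8} × [-4/9, 7]) ∪ ([7/23, 7/8] × {-4/9, 7})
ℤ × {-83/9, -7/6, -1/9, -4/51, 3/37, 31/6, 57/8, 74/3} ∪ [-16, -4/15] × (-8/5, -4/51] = (ℤ × {-83/9, -7/6, -1/9, -4/51, 3/37, 31/6, 57/8, 74/3}) ∪ ([-16, -4/15] × (-8/5, -4/51])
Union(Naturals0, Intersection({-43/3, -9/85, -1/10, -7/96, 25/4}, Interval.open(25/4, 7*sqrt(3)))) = Naturals0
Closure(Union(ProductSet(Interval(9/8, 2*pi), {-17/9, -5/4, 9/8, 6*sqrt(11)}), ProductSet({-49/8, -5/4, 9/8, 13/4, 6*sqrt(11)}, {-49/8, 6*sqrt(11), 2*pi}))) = Union(ProductSet({-49/8, -5/4, 9/8, 13/4, 6*sqrt(11)}, {-49/8, 6*sqrt(11), 2*pi}), ProductSet(Interval(9/8, 2*pi), {-17/9, -5/4, 9/8, 6*sqrt(11)}))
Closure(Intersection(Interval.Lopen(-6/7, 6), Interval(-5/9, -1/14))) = Interval(-5/9, -1/14)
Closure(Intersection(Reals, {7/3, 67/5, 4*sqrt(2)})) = {7/3, 67/5, 4*sqrt(2)}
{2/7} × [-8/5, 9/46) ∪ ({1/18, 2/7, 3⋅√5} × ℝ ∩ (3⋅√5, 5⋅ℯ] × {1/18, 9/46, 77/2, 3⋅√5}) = {2/7} × [-8/5, 9/46)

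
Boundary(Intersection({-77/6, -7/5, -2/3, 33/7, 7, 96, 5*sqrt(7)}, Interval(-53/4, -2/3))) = {-77/6, -7/5, -2/3}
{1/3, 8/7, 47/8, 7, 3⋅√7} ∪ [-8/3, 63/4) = [-8/3, 63/4)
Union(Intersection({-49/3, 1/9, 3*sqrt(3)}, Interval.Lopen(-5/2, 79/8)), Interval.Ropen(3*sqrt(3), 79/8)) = Union({1/9}, Interval.Ropen(3*sqrt(3), 79/8))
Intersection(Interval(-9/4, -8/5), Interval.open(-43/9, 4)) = Interval(-9/4, -8/5)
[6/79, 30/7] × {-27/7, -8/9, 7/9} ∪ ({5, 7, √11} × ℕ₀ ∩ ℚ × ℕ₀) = ({5, 7} × ℕ₀) ∪ ([6/79, 30/7] × {-27/7, -8/9, 7/9})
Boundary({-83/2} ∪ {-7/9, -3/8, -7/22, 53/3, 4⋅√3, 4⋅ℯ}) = {-83/2, -7/9, -3/8, -7/22, 53/3, 4⋅√3, 4⋅ℯ}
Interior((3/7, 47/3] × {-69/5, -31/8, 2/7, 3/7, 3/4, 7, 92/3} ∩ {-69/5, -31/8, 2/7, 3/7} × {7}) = ∅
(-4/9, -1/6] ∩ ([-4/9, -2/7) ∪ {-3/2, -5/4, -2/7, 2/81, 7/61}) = (-4/9, -2/7]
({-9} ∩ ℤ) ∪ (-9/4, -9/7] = {-9} ∪ (-9/4, -9/7]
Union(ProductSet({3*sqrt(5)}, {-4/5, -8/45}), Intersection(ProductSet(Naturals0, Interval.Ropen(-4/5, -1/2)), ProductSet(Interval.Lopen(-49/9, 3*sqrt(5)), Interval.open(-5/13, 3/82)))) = ProductSet({3*sqrt(5)}, {-4/5, -8/45})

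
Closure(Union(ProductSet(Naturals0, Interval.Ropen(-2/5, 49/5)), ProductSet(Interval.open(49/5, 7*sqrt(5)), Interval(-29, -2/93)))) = Union(ProductSet(Interval(49/5, 7*sqrt(5)), Interval(-29, -2/93)), ProductSet(Union(Complement(Naturals0, Interval.open(49/5, 7*sqrt(5))), Naturals0), Interval(-2/5, 49/5)))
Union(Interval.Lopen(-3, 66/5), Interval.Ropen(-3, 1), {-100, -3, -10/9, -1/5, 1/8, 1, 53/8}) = Union({-100}, Interval(-3, 66/5))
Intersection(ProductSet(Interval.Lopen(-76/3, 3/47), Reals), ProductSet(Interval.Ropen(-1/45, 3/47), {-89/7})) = ProductSet(Interval.Ropen(-1/45, 3/47), {-89/7})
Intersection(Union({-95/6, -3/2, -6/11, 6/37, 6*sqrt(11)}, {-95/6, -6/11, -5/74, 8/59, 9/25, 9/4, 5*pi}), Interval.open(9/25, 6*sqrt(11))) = {9/4, 5*pi}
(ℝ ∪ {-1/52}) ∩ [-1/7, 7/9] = [-1/7, 7/9]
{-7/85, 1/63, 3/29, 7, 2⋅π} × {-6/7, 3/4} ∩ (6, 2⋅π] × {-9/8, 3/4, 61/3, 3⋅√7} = {2⋅π} × {3/4}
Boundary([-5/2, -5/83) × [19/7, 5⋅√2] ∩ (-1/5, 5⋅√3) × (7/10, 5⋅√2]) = ({-1/5, -5/83} × [19/7, 5⋅√2]) ∪ ([-1/5, -5/83] × {19/7, 5⋅√2})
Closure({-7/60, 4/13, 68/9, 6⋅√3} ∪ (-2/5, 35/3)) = [-2/5, 35/3]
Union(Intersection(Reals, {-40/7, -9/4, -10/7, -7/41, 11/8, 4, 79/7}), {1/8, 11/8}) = {-40/7, -9/4, -10/7, -7/41, 1/8, 11/8, 4, 79/7}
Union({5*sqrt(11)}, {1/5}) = {1/5, 5*sqrt(11)}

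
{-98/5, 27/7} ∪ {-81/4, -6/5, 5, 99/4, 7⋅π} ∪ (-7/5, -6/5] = {-81/4, -98/5, 27/7, 5, 99/4, 7⋅π} ∪ (-7/5, -6/5]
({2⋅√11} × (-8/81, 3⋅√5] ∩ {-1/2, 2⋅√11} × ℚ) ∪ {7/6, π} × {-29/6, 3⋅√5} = ({7/6, π} × {-29/6, 3⋅√5}) ∪ ({2⋅√11} × (ℚ ∩ (-8/81, 3⋅√5]))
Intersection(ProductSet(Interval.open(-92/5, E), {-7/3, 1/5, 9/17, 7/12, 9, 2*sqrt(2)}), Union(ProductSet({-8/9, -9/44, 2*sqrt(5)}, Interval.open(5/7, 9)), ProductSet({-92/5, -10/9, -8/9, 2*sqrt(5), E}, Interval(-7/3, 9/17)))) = Union(ProductSet({-10/9, -8/9}, {-7/3, 1/5, 9/17}), ProductSet({-8/9, -9/44}, {2*sqrt(2)}))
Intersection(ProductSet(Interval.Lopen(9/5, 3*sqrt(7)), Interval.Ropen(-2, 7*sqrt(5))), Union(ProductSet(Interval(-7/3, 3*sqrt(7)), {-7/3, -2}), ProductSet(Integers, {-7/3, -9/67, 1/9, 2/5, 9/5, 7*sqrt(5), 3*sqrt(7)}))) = Union(ProductSet(Interval.Lopen(9/5, 3*sqrt(7)), {-2}), ProductSet(Range(2, 8, 1), {-9/67, 1/9, 2/5, 9/5, 3*sqrt(7)}))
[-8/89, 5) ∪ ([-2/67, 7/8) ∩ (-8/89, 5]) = [-8/89, 5)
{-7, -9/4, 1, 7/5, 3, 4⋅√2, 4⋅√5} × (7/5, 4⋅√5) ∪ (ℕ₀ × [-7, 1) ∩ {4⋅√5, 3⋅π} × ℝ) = {-7, -9/4, 1, 7/5, 3, 4⋅√2, 4⋅√5} × (7/5, 4⋅√5)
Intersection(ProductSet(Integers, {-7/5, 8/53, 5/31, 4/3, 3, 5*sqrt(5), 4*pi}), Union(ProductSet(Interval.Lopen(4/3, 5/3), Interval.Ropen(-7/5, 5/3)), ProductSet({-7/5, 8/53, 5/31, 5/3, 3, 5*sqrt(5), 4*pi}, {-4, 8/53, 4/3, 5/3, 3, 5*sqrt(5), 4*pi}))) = ProductSet({3}, {8/53, 4/3, 3, 5*sqrt(5), 4*pi})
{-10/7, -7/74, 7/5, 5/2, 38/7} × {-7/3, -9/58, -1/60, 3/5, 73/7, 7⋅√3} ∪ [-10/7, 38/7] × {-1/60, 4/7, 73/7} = ([-10/7, 38/7] × {-1/60, 4/7, 73/7}) ∪ ({-10/7, -7/74, 7/5, 5/2, 38/7} × {-7/3, -9/58, -1/60, 3/5, 73/7, 7⋅√3})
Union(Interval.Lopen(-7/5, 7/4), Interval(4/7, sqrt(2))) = Interval.Lopen(-7/5, 7/4)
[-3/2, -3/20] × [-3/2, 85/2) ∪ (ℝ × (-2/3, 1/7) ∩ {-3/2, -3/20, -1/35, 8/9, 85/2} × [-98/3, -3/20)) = ([-3/2, -3/20] × [-3/2, 85/2)) ∪ ({-3/2, -3/20, -1/35, 8/9, 85/2} × (-2/3, -3/20))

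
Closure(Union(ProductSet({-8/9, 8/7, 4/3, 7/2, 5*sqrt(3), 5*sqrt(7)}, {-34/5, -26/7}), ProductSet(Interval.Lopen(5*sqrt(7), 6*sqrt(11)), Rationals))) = Union(ProductSet({-8/9, 8/7, 4/3, 7/2, 5*sqrt(3), 5*sqrt(7)}, {-34/5, -26/7}), ProductSet(Interval(5*sqrt(7), 6*sqrt(11)), Reals))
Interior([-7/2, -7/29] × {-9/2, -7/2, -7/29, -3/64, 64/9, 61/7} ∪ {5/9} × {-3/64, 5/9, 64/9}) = ∅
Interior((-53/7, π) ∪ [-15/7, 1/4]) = (-53/7, π)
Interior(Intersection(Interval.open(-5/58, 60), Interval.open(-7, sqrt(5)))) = Interval.open(-5/58, sqrt(5))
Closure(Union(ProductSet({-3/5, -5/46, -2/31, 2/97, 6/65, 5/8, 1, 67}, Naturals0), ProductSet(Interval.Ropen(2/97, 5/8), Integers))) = Union(ProductSet({-3/5, -5/46, -2/31, 2/97, 6/65, 5/8, 1, 67}, Naturals0), ProductSet(Interval(2/97, 5/8), Integers))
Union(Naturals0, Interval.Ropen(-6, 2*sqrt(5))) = Union(Interval.Ropen(-6, 2*sqrt(5)), Naturals0)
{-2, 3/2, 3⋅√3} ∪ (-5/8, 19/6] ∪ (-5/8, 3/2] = {-2, 3⋅√3} ∪ (-5/8, 19/6]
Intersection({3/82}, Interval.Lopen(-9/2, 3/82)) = {3/82}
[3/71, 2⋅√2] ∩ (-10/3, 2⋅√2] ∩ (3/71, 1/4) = (3/71, 1/4)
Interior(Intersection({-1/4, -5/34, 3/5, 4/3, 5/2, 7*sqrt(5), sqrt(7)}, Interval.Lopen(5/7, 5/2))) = EmptySet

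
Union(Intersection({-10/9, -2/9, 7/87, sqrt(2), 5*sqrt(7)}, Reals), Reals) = Reals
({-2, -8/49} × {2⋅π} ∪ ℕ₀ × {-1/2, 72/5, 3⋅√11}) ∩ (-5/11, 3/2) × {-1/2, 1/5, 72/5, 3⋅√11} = {0, 1} × {-1/2, 72/5, 3⋅√11}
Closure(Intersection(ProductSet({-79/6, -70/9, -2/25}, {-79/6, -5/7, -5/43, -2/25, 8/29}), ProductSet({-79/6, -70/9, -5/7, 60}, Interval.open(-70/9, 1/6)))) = ProductSet({-79/6, -70/9}, {-5/7, -5/43, -2/25})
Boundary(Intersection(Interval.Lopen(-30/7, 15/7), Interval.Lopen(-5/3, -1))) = {-5/3, -1}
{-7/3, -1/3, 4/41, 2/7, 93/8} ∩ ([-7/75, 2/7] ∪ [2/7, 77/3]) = {4/41, 2/7, 93/8}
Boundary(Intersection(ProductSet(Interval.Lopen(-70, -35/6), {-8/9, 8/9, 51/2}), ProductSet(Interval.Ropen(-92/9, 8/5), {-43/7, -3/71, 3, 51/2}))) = ProductSet(Interval(-92/9, -35/6), {51/2})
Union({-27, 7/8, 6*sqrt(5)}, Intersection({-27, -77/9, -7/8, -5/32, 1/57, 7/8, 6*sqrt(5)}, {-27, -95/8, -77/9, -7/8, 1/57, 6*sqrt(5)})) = {-27, -77/9, -7/8, 1/57, 7/8, 6*sqrt(5)}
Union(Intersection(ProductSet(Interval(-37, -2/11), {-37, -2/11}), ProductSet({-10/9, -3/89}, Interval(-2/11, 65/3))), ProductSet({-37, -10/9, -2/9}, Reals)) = ProductSet({-37, -10/9, -2/9}, Reals)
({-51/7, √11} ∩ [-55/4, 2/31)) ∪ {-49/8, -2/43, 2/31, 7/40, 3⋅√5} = {-51/7, -49/8, -2/43, 2/31, 7/40, 3⋅√5}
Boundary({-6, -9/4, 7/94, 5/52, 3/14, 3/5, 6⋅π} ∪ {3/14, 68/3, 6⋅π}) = {-6, -9/4, 7/94, 5/52, 3/14, 3/5, 68/3, 6⋅π}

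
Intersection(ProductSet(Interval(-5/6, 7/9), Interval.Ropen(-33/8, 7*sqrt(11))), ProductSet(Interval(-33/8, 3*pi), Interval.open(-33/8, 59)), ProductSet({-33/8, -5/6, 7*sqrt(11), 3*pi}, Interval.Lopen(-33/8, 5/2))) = ProductSet({-5/6}, Interval.Lopen(-33/8, 5/2))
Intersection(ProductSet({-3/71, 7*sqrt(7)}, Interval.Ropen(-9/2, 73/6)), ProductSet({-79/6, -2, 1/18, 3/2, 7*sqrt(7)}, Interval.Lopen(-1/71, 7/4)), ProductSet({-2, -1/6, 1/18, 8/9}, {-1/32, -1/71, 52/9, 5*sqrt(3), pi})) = EmptySet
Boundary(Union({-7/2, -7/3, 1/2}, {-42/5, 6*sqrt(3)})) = {-42/5, -7/2, -7/3, 1/2, 6*sqrt(3)}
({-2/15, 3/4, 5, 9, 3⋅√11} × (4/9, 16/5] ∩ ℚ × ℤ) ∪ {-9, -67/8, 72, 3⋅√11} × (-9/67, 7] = ({-2/15, 3/4, 5, 9} × {1, 2, 3}) ∪ ({-9, -67/8, 72, 3⋅√11} × (-9/67, 7])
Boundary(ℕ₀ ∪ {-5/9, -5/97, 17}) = {-5/9, -5/97} ∪ ℕ₀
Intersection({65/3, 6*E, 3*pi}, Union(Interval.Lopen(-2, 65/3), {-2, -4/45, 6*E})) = {65/3, 6*E, 3*pi}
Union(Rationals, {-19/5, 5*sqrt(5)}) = Union({5*sqrt(5)}, Rationals)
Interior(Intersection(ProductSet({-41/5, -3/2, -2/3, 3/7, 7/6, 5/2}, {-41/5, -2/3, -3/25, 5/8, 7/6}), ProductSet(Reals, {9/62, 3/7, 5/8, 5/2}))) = EmptySet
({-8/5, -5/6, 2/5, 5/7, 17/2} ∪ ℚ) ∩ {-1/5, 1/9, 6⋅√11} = {-1/5, 1/9}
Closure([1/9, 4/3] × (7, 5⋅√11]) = [1/9, 4/3] × [7, 5⋅√11]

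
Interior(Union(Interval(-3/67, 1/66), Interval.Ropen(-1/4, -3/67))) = Interval.open(-1/4, 1/66)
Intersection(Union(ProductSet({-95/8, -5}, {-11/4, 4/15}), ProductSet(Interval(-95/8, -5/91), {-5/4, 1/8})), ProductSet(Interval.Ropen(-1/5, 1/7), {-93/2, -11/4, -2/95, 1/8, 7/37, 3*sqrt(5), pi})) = ProductSet(Interval(-1/5, -5/91), {1/8})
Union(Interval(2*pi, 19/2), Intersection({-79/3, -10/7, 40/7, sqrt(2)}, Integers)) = Interval(2*pi, 19/2)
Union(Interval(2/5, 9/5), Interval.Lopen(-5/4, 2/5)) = Interval.Lopen(-5/4, 9/5)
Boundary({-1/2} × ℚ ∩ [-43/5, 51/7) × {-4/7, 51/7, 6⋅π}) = {-1/2} × {-4/7, 51/7}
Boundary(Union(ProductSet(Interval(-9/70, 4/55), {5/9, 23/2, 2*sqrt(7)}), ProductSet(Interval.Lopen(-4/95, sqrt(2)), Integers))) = Union(ProductSet(Interval(-9/70, 4/55), {5/9, 23/2, 2*sqrt(7)}), ProductSet(Interval(-4/95, sqrt(2)), Integers))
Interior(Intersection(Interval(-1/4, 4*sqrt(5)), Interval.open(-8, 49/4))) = Interval.open(-1/4, 4*sqrt(5))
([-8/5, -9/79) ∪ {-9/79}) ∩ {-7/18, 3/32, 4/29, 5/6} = {-7/18}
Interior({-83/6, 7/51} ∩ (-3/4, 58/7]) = ∅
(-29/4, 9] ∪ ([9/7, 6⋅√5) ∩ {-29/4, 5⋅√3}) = (-29/4, 9]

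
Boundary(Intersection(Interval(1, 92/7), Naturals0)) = Range(1, 14, 1)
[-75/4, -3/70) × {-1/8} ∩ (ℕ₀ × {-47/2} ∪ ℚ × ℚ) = (ℚ ∩ [-75/4, -3/70)) × {-1/8}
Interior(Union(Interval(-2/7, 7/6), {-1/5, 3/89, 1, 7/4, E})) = Interval.open(-2/7, 7/6)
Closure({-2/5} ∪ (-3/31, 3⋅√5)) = {-2/5} ∪ [-3/31, 3⋅√5]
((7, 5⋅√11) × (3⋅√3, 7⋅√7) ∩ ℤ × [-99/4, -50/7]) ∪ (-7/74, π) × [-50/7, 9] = (-7/74, π) × [-50/7, 9]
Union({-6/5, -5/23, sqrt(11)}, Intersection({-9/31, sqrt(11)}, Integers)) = {-6/5, -5/23, sqrt(11)}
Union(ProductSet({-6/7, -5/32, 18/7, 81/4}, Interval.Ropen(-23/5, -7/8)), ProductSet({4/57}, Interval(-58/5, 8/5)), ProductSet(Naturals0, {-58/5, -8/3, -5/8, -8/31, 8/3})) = Union(ProductSet({4/57}, Interval(-58/5, 8/5)), ProductSet({-6/7, -5/32, 18/7, 81/4}, Interval.Ropen(-23/5, -7/8)), ProductSet(Naturals0, {-58/5, -8/3, -5/8, -8/31, 8/3}))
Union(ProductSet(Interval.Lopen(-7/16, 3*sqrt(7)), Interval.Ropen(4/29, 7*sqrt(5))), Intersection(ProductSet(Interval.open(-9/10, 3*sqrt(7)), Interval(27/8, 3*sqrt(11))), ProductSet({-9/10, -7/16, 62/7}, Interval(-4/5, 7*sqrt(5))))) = Union(ProductSet({-7/16}, Interval(27/8, 3*sqrt(11))), ProductSet(Interval.Lopen(-7/16, 3*sqrt(7)), Interval.Ropen(4/29, 7*sqrt(5))))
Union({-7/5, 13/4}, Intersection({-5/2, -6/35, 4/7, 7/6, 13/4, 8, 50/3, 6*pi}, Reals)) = {-5/2, -7/5, -6/35, 4/7, 7/6, 13/4, 8, 50/3, 6*pi}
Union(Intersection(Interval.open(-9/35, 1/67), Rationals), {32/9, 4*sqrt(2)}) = Union({32/9, 4*sqrt(2)}, Intersection(Interval.open(-9/35, 1/67), Rationals))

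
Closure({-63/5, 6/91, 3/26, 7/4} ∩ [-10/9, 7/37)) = {6/91, 3/26}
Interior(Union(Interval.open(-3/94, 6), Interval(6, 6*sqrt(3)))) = Interval.open(-3/94, 6*sqrt(3))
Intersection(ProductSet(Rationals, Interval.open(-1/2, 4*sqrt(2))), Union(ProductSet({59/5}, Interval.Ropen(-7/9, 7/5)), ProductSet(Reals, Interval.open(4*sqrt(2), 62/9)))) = ProductSet({59/5}, Interval.open(-1/2, 7/5))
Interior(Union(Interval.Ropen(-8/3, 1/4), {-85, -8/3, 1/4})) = Interval.open(-8/3, 1/4)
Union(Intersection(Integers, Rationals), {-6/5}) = Union({-6/5}, Integers)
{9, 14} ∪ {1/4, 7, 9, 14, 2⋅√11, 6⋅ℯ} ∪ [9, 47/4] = {1/4, 7, 14, 2⋅√11, 6⋅ℯ} ∪ [9, 47/4]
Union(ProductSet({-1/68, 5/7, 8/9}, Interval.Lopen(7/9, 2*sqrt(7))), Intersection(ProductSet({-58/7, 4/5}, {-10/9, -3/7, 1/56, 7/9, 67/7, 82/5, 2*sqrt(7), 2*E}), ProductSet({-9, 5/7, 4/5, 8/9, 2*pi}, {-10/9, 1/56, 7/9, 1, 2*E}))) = Union(ProductSet({4/5}, {-10/9, 1/56, 7/9, 2*E}), ProductSet({-1/68, 5/7, 8/9}, Interval.Lopen(7/9, 2*sqrt(7))))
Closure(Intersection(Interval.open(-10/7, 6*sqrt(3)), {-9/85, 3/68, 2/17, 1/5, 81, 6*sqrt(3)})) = {-9/85, 3/68, 2/17, 1/5}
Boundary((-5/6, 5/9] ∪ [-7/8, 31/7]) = {-7/8, 31/7}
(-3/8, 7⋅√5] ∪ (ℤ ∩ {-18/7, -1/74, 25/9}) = (-3/8, 7⋅√5]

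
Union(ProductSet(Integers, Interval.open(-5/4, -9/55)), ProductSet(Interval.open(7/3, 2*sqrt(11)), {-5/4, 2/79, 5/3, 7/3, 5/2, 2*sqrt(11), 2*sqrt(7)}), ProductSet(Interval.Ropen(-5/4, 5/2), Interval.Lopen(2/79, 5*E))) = Union(ProductSet(Integers, Interval.open(-5/4, -9/55)), ProductSet(Interval.Ropen(-5/4, 5/2), Interval.Lopen(2/79, 5*E)), ProductSet(Interval.open(7/3, 2*sqrt(11)), {-5/4, 2/79, 5/3, 7/3, 5/2, 2*sqrt(11), 2*sqrt(7)}))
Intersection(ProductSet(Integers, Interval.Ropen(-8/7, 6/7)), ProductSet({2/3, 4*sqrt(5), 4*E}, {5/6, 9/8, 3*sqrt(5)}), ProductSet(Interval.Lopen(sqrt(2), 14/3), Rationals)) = EmptySet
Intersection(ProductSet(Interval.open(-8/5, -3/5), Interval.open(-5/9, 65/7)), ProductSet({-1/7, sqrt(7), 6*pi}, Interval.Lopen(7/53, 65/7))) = EmptySet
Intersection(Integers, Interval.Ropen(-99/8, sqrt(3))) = Range(-12, 2, 1)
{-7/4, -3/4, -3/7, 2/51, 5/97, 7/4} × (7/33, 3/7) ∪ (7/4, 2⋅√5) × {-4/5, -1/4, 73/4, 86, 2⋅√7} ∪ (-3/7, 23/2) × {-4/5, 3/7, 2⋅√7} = ({-7/4, -3/4, -3/7, 2/51, 5/97, 7/4} × (7/33, 3/7)) ∪ ((-3/7, 23/2) × {-4/5, 3/7, 2⋅√7}) ∪ ((7/4, 2⋅√5) × {-4/5, -1/4, 73/4, 86, 2⋅√7})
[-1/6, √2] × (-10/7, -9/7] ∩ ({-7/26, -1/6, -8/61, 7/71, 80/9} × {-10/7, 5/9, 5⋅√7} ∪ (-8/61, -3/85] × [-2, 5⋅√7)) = (-8/61, -3/85] × (-10/7, -9/7]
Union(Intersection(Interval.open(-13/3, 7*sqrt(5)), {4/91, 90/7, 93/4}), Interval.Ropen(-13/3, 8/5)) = Union({90/7}, Interval.Ropen(-13/3, 8/5))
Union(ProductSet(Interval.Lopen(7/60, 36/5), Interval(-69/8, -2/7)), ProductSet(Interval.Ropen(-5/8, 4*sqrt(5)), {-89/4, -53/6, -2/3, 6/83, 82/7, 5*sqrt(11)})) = Union(ProductSet(Interval.Ropen(-5/8, 4*sqrt(5)), {-89/4, -53/6, -2/3, 6/83, 82/7, 5*sqrt(11)}), ProductSet(Interval.Lopen(7/60, 36/5), Interval(-69/8, -2/7)))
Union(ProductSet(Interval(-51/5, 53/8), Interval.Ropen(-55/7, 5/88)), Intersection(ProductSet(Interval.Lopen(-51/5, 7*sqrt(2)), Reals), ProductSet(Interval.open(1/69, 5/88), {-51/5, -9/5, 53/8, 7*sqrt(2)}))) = Union(ProductSet(Interval(-51/5, 53/8), Interval.Ropen(-55/7, 5/88)), ProductSet(Interval.open(1/69, 5/88), {-51/5, -9/5, 53/8, 7*sqrt(2)}))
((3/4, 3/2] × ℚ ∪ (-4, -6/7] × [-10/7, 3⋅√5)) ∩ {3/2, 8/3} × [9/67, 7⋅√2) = {3/2} × (ℚ ∩ [9/67, 7⋅√2))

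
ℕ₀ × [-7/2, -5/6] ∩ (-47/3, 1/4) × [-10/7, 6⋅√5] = {0} × [-10/7, -5/6]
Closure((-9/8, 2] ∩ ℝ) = [-9/8, 2]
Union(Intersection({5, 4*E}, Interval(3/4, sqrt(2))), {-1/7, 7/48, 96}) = {-1/7, 7/48, 96}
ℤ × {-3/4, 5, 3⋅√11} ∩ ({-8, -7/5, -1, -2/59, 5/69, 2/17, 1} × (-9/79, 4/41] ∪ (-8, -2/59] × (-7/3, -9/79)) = {-7, -6, …, -1} × {-3/4}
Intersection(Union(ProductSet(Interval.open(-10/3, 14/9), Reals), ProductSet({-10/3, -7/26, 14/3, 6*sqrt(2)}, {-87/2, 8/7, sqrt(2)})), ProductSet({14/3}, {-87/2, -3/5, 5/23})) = ProductSet({14/3}, {-87/2})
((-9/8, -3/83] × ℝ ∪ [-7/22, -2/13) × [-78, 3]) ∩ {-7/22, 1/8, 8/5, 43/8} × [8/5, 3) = {-7/22} × [8/5, 3)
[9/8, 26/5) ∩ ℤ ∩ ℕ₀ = {2, 3, 4, 5}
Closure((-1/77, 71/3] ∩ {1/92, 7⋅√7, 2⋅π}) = {1/92, 7⋅√7, 2⋅π}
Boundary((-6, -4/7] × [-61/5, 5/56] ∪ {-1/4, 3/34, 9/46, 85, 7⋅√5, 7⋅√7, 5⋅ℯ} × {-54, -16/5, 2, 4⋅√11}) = ({-6, -4/7} × [-61/5, 5/56]) ∪ ([-6, -4/7] × {-61/5, 5/56}) ∪ ({-1/4, 3/34, 9/46, 85, 7⋅√5, 7⋅√7, 5⋅ℯ} × {-54, -16/5, 2, 4⋅√11})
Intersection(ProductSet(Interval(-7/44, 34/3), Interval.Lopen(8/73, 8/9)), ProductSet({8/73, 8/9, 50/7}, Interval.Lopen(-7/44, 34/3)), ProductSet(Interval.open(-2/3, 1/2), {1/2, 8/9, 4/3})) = ProductSet({8/73}, {1/2, 8/9})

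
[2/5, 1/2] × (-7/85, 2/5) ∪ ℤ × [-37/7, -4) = (ℤ × [-37/7, -4)) ∪ ([2/5, 1/2] × (-7/85, 2/5))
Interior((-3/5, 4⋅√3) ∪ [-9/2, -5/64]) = (-9/2, 4⋅√3)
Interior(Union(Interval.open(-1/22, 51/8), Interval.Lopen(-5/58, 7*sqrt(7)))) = Interval.open(-5/58, 7*sqrt(7))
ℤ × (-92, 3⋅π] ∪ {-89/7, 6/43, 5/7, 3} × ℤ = ({-89/7, 6/43, 5/7, 3} × ℤ) ∪ (ℤ × (-92, 3⋅π])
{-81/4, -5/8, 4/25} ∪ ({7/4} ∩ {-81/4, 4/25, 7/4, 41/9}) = {-81/4, -5/8, 4/25, 7/4}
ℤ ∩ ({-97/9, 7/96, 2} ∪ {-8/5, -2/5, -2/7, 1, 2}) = {1, 2}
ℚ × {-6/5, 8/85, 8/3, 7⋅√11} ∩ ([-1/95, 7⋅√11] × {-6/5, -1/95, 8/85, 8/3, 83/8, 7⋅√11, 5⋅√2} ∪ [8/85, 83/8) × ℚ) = (ℚ ∩ [-1/95, 7⋅√11]) × {-6/5, 8/85, 8/3, 7⋅√11}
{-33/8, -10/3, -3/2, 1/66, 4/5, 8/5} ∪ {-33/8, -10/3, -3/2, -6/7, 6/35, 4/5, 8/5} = {-33/8, -10/3, -3/2, -6/7, 1/66, 6/35, 4/5, 8/5}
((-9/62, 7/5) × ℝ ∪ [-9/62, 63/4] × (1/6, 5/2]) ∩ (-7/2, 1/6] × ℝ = ((-9/62, 1/6] × ℝ) ∪ ([-9/62, 1/6] × (1/6, 5/2])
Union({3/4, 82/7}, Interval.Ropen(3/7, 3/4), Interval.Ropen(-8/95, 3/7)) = Union({82/7}, Interval(-8/95, 3/4))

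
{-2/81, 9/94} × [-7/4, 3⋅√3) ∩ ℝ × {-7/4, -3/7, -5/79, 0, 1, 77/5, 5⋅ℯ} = {-2/81, 9/94} × {-7/4, -3/7, -5/79, 0, 1}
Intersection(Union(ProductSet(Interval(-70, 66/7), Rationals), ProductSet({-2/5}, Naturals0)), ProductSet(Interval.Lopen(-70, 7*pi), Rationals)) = ProductSet(Interval.Lopen(-70, 66/7), Rationals)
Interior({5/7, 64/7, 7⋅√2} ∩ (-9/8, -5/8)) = ∅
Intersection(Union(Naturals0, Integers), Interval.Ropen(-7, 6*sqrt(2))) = Range(-7, 9, 1)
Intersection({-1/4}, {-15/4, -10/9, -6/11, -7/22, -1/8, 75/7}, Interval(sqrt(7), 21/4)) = EmptySet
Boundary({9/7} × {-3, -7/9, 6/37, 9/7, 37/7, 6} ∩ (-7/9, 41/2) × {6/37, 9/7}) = {9/7} × {6/37, 9/7}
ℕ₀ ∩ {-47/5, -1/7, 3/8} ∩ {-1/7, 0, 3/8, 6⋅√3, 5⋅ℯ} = ∅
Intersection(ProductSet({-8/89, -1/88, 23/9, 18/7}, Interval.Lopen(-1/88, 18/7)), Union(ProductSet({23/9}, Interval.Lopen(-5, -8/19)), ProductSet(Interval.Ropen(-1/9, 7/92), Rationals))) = ProductSet({-8/89, -1/88}, Intersection(Interval.Lopen(-1/88, 18/7), Rationals))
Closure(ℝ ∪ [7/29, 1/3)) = (-∞, ∞)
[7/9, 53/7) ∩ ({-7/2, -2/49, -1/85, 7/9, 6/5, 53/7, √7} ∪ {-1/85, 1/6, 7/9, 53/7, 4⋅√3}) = {7/9, 6/5, 4⋅√3, √7}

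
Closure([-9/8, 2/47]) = [-9/8, 2/47]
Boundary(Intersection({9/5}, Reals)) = {9/5}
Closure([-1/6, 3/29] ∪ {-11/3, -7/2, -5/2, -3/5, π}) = {-11/3, -7/2, -5/2, -3/5, π} ∪ [-1/6, 3/29]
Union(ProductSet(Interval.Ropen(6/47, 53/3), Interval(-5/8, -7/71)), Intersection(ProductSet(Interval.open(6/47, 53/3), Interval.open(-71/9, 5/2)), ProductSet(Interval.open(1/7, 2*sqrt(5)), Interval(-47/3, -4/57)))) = Union(ProductSet(Interval.Ropen(6/47, 53/3), Interval(-5/8, -7/71)), ProductSet(Interval.open(1/7, 2*sqrt(5)), Interval.Lopen(-71/9, -4/57)))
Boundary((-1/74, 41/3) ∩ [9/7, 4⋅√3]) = {9/7, 4⋅√3}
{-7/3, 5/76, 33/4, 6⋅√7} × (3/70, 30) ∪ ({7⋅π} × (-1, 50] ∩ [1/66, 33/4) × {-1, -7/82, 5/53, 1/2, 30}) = {-7/3, 5/76, 33/4, 6⋅√7} × (3/70, 30)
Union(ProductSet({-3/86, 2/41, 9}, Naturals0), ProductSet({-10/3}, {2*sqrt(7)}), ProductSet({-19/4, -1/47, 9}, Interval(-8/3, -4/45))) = Union(ProductSet({-10/3}, {2*sqrt(7)}), ProductSet({-19/4, -1/47, 9}, Interval(-8/3, -4/45)), ProductSet({-3/86, 2/41, 9}, Naturals0))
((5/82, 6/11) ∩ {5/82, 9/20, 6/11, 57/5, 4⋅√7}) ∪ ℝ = ℝ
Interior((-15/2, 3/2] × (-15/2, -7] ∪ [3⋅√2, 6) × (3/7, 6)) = ((-15/2, 3/2) × (-15/2, -7)) ∪ ((3⋅√2, 6) × (3/7, 6))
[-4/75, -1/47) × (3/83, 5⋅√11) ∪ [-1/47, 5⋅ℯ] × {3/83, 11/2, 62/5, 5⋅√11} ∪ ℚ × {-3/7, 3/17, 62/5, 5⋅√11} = (ℚ × {-3/7, 3/17, 62/5, 5⋅√11}) ∪ ([-4/75, -1/47) × (3/83, 5⋅√11)) ∪ ([-1/47, 5⋅ℯ] × {3/83, 11/2, 62/5, 5⋅√11})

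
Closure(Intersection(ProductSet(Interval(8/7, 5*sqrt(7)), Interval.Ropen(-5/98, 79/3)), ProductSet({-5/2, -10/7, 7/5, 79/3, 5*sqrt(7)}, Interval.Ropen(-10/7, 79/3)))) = ProductSet({7/5, 5*sqrt(7)}, Interval(-5/98, 79/3))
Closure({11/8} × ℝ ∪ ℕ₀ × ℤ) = (ℕ₀ × ℤ) ∪ ({11/8} × ℝ)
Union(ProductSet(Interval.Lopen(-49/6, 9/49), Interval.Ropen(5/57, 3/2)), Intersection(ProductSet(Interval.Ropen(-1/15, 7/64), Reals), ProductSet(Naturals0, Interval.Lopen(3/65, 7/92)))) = Union(ProductSet(Interval.Lopen(-49/6, 9/49), Interval.Ropen(5/57, 3/2)), ProductSet(Range(0, 1, 1), Interval.Lopen(3/65, 7/92)))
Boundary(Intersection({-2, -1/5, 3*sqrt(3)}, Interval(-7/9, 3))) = {-1/5}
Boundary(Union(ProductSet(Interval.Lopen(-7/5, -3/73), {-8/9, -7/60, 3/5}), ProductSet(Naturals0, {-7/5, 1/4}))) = Union(ProductSet(Interval(-7/5, -3/73), {-8/9, -7/60, 3/5}), ProductSet(Naturals0, {-7/5, 1/4}))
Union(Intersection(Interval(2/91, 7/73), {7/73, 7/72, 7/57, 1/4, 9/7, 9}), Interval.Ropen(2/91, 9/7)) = Interval.Ropen(2/91, 9/7)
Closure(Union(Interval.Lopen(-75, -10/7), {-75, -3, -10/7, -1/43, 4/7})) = Union({-1/43, 4/7}, Interval(-75, -10/7))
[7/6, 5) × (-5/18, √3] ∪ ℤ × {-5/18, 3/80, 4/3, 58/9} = (ℤ × {-5/18, 3/80, 4/3, 58/9}) ∪ ([7/6, 5) × (-5/18, √3])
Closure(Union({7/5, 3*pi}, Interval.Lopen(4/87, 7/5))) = Union({3*pi}, Interval(4/87, 7/5))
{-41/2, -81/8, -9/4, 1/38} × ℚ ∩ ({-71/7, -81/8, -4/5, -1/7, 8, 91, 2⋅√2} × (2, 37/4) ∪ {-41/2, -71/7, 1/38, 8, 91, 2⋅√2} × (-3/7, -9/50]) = ({-81/8} × (ℚ ∩ (2, 37/4))) ∪ ({-41/2, 1/38} × (ℚ ∩ (-3/7, -9/50]))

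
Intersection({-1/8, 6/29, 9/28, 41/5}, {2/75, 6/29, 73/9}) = {6/29}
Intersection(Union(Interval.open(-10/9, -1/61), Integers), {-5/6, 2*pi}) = {-5/6}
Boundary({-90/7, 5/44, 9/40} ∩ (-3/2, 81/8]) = {5/44, 9/40}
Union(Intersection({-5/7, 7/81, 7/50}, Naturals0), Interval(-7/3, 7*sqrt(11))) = Interval(-7/3, 7*sqrt(11))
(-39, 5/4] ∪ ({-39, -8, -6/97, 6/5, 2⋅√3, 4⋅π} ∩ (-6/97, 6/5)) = (-39, 5/4]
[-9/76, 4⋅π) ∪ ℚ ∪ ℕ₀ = ℚ ∪ [-9/76, 4⋅π)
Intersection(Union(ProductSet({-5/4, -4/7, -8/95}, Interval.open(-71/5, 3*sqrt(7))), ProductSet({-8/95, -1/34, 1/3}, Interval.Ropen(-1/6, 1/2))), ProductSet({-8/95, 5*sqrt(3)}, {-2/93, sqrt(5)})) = ProductSet({-8/95}, {-2/93, sqrt(5)})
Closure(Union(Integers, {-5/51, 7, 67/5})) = Union({-5/51, 67/5}, Integers)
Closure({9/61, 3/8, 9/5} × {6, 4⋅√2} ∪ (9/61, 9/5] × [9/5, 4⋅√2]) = ({9/61, 3/8, 9/5} × {6, 4⋅√2}) ∪ ([9/61, 9/5] × [9/5, 4⋅√2])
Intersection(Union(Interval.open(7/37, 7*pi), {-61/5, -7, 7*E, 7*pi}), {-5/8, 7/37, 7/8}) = {7/8}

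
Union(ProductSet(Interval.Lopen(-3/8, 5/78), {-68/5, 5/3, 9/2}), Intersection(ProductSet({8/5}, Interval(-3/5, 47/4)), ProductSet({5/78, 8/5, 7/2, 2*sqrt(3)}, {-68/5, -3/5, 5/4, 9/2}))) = Union(ProductSet({8/5}, {-3/5, 5/4, 9/2}), ProductSet(Interval.Lopen(-3/8, 5/78), {-68/5, 5/3, 9/2}))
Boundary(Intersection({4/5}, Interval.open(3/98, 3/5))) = EmptySet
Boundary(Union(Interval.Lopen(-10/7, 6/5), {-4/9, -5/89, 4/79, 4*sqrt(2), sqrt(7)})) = {-10/7, 6/5, 4*sqrt(2), sqrt(7)}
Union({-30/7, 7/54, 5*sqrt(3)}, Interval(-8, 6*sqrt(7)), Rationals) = Union(Interval(-8, 6*sqrt(7)), Rationals)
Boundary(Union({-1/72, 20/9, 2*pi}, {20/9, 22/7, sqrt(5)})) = {-1/72, 20/9, 22/7, sqrt(5), 2*pi}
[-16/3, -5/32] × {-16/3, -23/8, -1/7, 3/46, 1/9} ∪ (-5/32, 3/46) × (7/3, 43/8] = ((-5/32, 3/46) × (7/3, 43/8]) ∪ ([-16/3, -5/32] × {-16/3, -23/8, -1/7, 3/46, 1/9})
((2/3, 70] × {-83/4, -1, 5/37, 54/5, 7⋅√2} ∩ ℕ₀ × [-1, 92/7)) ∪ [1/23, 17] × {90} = ([1/23, 17] × {90}) ∪ ({1, 2, …, 70} × {-1, 5/37, 54/5, 7⋅√2})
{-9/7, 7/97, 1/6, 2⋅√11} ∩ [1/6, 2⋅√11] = {1/6, 2⋅√11}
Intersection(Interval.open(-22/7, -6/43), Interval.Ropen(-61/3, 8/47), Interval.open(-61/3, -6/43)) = Interval.open(-22/7, -6/43)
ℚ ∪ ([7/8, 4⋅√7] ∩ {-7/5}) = ℚ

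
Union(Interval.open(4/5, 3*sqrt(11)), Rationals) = Union(Interval.Ropen(4/5, 3*sqrt(11)), Rationals)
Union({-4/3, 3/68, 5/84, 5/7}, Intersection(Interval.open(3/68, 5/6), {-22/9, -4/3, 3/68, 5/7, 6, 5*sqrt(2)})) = {-4/3, 3/68, 5/84, 5/7}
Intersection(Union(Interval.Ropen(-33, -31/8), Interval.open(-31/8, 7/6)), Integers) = Union(Range(-33, -3, 1), Range(-3, 2, 1))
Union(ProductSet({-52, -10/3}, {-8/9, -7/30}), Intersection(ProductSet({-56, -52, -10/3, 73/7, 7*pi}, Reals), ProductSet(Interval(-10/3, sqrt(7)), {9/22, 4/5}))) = Union(ProductSet({-10/3}, {9/22, 4/5}), ProductSet({-52, -10/3}, {-8/9, -7/30}))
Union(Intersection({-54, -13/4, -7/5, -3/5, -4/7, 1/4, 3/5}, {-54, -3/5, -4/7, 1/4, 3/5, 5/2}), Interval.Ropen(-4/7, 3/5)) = Union({-54, -3/5}, Interval(-4/7, 3/5))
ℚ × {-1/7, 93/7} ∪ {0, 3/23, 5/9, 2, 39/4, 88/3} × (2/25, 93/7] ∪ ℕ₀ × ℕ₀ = (ℕ₀ × ℕ₀) ∪ (ℚ × {-1/7, 93/7}) ∪ ({0, 3/23, 5/9, 2, 39/4, 88/3} × (2/25, 93/7])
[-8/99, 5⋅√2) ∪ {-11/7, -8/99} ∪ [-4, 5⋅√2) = [-4, 5⋅√2)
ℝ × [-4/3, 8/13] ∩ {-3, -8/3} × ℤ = {-3, -8/3} × {-1, 0}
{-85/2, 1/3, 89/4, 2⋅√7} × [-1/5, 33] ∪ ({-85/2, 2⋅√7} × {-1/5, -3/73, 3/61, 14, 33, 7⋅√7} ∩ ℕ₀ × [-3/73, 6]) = {-85/2, 1/3, 89/4, 2⋅√7} × [-1/5, 33]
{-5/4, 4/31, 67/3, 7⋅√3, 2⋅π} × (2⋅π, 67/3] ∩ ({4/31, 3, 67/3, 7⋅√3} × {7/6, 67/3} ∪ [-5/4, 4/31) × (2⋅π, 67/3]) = ({-5/4} × (2⋅π, 67/3]) ∪ ({4/31, 67/3, 7⋅√3} × {67/3})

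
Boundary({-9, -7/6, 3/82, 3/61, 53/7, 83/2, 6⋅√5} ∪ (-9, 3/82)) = {-9, 3/82, 3/61, 53/7, 83/2, 6⋅√5}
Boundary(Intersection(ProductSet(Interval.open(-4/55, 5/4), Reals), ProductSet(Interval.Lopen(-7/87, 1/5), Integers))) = ProductSet(Interval(-4/55, 1/5), Integers)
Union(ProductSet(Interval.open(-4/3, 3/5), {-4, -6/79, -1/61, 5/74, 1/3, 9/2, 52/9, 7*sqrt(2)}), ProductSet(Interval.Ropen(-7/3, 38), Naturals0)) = Union(ProductSet(Interval.Ropen(-7/3, 38), Naturals0), ProductSet(Interval.open(-4/3, 3/5), {-4, -6/79, -1/61, 5/74, 1/3, 9/2, 52/9, 7*sqrt(2)}))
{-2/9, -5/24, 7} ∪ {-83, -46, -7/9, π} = {-83, -46, -7/9, -2/9, -5/24, 7, π}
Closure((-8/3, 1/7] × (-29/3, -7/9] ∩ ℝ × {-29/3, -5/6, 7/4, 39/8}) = [-8/3, 1/7] × {-5/6}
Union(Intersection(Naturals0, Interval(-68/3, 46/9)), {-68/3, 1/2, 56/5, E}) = Union({-68/3, 1/2, 56/5, E}, Range(0, 6, 1))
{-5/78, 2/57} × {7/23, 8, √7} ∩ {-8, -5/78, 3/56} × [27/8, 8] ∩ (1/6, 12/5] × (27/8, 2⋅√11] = ∅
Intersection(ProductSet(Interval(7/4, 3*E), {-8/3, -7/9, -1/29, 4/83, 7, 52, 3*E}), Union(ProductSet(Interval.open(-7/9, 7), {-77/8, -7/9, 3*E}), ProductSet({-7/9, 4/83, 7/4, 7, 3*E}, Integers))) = Union(ProductSet({7/4, 7, 3*E}, {7, 52}), ProductSet(Interval.Ropen(7/4, 7), {-7/9, 3*E}))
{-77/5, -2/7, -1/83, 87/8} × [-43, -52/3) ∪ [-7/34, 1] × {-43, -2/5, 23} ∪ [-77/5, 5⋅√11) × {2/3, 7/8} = ([-7/34, 1] × {-43, -2/5, 23}) ∪ ({-77/5, -2/7, -1/83, 87/8} × [-43, -52/3)) ∪ ([-77/5, 5⋅√11) × {2/3, 7/8})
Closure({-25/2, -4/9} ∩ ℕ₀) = ∅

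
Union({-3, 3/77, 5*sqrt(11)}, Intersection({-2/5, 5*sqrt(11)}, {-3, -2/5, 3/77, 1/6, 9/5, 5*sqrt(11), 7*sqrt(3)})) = {-3, -2/5, 3/77, 5*sqrt(11)}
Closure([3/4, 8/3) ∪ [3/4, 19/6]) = [3/4, 19/6]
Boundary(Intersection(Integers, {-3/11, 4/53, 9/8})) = EmptySet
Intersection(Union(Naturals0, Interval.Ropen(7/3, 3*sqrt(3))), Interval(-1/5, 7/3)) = Union({7/3}, Range(0, 3, 1))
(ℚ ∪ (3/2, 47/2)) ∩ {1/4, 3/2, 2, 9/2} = {1/4, 3/2, 2, 9/2}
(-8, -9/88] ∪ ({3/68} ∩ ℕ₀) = (-8, -9/88]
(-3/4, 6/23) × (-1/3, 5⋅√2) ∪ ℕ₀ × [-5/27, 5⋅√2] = (ℕ₀ × [-5/27, 5⋅√2]) ∪ ((-3/4, 6/23) × (-1/3, 5⋅√2))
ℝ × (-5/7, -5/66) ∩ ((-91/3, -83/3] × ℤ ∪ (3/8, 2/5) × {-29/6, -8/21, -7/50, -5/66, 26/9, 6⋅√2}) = (3/8, 2/5) × {-8/21, -7/50}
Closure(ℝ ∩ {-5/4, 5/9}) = {-5/4, 5/9}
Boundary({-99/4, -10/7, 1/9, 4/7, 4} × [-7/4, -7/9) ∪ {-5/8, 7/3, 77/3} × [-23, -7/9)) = ({-5/8, 7/3, 77/3} × [-23, -7/9]) ∪ ({-99/4, -10/7, 1/9, 4/7, 4} × [-7/4, -7/9])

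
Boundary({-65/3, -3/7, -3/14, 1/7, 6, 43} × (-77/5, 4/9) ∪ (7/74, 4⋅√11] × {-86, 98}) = ({-65/3, -3/7, -3/14, 1/7, 6, 43} × [-77/5, 4/9]) ∪ ([7/74, 4⋅√11] × {-86, 98})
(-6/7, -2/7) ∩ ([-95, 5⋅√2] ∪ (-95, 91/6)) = (-6/7, -2/7)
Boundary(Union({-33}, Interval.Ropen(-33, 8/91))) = {-33, 8/91}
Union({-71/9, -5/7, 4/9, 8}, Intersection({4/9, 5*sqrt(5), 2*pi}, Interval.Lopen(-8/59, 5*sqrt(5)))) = {-71/9, -5/7, 4/9, 8, 5*sqrt(5), 2*pi}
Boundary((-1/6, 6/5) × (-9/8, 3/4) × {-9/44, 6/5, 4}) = (({-1/6, 6/5} × [-9/8, 3/4]) ∪ ([-1/6, 6/5] × {-9/8, 3/4}) ∪ ((-1/6, 6/5) × (-9/8, 3/4))) × {-9/44, 6/5, 4}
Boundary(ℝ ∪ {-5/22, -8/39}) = ∅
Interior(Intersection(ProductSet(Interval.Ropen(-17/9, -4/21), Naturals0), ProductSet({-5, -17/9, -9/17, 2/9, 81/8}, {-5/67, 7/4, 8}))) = EmptySet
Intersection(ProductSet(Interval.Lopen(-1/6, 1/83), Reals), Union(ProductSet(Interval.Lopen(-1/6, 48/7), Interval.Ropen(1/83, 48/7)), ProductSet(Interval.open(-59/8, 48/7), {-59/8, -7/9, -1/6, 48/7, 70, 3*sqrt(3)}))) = ProductSet(Interval.Lopen(-1/6, 1/83), Union({-59/8, -7/9, -1/6, 70}, Interval(1/83, 48/7)))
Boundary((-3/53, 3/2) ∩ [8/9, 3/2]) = {8/9, 3/2}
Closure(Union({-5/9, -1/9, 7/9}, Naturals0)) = Union({-5/9, -1/9, 7/9}, Naturals0)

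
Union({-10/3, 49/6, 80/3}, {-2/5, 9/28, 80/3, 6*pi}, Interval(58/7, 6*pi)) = Union({-10/3, -2/5, 9/28, 49/6, 80/3}, Interval(58/7, 6*pi))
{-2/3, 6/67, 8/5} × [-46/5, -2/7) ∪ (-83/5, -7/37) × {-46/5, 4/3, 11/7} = ({-2/3, 6/67, 8/5} × [-46/5, -2/7)) ∪ ((-83/5, -7/37) × {-46/5, 4/3, 11/7})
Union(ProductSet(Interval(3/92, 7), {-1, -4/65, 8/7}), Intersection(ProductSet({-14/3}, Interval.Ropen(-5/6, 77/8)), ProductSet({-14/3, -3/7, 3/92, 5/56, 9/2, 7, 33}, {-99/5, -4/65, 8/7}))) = Union(ProductSet({-14/3}, {-4/65, 8/7}), ProductSet(Interval(3/92, 7), {-1, -4/65, 8/7}))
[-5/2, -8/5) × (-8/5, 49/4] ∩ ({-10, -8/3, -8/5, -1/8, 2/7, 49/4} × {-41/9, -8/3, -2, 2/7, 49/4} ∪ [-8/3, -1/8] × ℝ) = [-5/2, -8/5) × (-8/5, 49/4]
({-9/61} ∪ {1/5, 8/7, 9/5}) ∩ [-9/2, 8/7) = {-9/61, 1/5}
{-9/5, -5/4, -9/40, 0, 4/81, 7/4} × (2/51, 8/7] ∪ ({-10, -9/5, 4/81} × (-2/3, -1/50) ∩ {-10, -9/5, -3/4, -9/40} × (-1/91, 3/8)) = {-9/5, -5/4, -9/40, 0, 4/81, 7/4} × (2/51, 8/7]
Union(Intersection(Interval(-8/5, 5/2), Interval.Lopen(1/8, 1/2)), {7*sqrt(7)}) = Union({7*sqrt(7)}, Interval.Lopen(1/8, 1/2))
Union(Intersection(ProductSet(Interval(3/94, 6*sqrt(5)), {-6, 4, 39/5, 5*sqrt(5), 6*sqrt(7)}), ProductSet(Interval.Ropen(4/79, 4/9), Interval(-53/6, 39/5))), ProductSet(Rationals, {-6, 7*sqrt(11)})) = Union(ProductSet(Interval.Ropen(4/79, 4/9), {-6, 4, 39/5}), ProductSet(Rationals, {-6, 7*sqrt(11)}))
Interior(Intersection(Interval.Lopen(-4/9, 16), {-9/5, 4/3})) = EmptySet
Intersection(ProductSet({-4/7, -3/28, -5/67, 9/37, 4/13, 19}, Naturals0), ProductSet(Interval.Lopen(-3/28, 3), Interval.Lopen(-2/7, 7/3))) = ProductSet({-5/67, 9/37, 4/13}, Range(0, 3, 1))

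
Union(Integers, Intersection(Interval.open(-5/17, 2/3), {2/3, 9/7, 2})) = Integers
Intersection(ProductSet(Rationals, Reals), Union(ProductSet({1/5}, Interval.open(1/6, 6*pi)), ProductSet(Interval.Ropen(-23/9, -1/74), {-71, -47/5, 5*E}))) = Union(ProductSet({1/5}, Interval.open(1/6, 6*pi)), ProductSet(Intersection(Interval.Ropen(-23/9, -1/74), Rationals), {-71, -47/5, 5*E}))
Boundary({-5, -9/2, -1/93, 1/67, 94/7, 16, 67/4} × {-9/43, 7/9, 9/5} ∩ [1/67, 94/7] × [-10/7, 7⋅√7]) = {1/67, 94/7} × {-9/43, 7/9, 9/5}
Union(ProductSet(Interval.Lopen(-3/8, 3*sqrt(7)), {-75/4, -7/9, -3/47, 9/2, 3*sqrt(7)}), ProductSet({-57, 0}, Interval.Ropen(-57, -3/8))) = Union(ProductSet({-57, 0}, Interval.Ropen(-57, -3/8)), ProductSet(Interval.Lopen(-3/8, 3*sqrt(7)), {-75/4, -7/9, -3/47, 9/2, 3*sqrt(7)}))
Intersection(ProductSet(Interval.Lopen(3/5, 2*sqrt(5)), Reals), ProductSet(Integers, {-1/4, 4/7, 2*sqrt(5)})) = ProductSet(Range(1, 5, 1), {-1/4, 4/7, 2*sqrt(5)})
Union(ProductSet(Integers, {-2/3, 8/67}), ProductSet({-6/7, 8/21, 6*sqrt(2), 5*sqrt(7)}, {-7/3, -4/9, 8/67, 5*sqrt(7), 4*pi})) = Union(ProductSet({-6/7, 8/21, 6*sqrt(2), 5*sqrt(7)}, {-7/3, -4/9, 8/67, 5*sqrt(7), 4*pi}), ProductSet(Integers, {-2/3, 8/67}))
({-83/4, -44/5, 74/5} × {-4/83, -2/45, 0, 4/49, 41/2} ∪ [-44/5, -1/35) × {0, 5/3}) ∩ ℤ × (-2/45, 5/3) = {-8, -7, …, -1} × {0}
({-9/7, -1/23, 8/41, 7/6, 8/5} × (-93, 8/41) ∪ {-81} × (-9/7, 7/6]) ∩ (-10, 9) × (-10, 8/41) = {-9/7, -1/23, 8/41, 7/6, 8/5} × (-10, 8/41)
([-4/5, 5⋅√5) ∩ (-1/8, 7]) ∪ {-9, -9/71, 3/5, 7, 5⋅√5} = {-9, -9/71, 5⋅√5} ∪ (-1/8, 7]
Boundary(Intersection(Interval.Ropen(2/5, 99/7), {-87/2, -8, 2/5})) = {2/5}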